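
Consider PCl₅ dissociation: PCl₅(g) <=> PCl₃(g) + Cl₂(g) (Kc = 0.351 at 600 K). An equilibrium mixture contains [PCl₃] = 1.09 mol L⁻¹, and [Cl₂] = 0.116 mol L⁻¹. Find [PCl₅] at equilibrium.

[PCl₅] = 0.360 mol L⁻¹

At equilibrium, Kc = [PCl₃]·[Cl₂] / [PCl₅] = 0.351.
(1.09)·(0.116) / ([PCl₅]) = 0.351
[PCl₅] = 0.360 mol L⁻¹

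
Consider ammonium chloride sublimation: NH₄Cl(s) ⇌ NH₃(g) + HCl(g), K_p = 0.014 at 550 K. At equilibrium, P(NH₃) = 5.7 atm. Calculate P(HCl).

(NH₄Cl is a pure solid — omitted from K_p.)
At equilibrium, K_p = P(NH₃)·P(HCl) = 0.014.
(5.7)·(P(HCl)) = 0.014
P(HCl) = 0.00246 = 0.0025 atm

P(HCl) = 0.0025 atm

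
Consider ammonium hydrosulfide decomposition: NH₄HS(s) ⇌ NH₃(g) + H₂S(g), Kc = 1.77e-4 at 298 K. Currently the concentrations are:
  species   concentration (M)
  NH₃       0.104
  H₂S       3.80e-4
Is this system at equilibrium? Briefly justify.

(NH₄HS is a pure solid — omitted from Qc.)
Qc = [NH₃]·[H₂S] = (0.104)·(3.80e-4) = 3.95e-5
Qc = 3.95e-5 < Kc = 1.77e-4: net forward reaction.

no; Q < K, reaction proceeds forward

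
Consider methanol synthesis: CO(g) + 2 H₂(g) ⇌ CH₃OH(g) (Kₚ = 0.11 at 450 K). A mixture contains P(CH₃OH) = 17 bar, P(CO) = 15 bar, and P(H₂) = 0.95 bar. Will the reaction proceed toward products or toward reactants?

to the left

Qₚ = P(CH₃OH) / (P(CO)·P(H₂)²) = (17) / ((15)·(0.95)²) = 1.3
Qₚ = 1.3 > Kₚ = 0.11, so the reverse reaction proceeds.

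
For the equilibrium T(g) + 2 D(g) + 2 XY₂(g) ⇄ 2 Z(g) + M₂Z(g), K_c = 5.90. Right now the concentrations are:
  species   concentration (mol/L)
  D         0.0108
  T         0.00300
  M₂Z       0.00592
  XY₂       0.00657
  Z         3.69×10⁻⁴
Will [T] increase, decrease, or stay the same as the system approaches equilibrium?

increase

Q_c = [Z]²·[M₂Z] / ([T]·[D]²·[XY₂]²) = (3.69×10⁻⁴)²·(0.00592) / ((0.00300)·(0.0108)²·(0.00657)²) = 53.4
Q_c = 53.4 > K_c = 5.90: net reverse reaction.
T is a reactant, so it increases.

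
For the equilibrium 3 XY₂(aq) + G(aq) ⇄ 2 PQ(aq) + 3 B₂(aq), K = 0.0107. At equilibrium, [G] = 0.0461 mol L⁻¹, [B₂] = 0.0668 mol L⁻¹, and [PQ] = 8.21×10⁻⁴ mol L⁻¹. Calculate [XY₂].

[XY₂] = 0.00741 mol L⁻¹

At equilibrium, K = [PQ]²·[B₂]³ / ([XY₂]³·[G]) = 0.0107.
(8.21×10⁻⁴)²·(0.0668)³ / (([XY₂])³·(0.0461)) = 0.0107
[XY₂]³ = 4.07×10⁻⁷ ⇒ [XY₂] = 0.00741 mol L⁻¹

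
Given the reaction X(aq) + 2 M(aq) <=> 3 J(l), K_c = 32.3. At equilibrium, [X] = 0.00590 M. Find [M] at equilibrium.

[M] = 2.29 M

(J is a pure liquid — omitted from K_c.)
At equilibrium, K_c = 1 / ([X]·[M]²) = 32.3.
1 / ((0.00590)·([M])²) = 32.3
[M]² = 5.25 ⇒ [M] = 2.29 M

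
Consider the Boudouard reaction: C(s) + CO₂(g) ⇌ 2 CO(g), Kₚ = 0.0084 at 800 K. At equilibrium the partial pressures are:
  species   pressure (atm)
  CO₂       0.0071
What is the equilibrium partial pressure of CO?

(C is a pure solid — omitted from Kₚ.)
At equilibrium, Kₚ = P(CO)² / P(CO₂) = 0.0084.
(P(CO))² / (0.0071) = 0.0084
P(CO)² = 5.96×10⁻⁵ ⇒ P(CO) = 0.0077 atm

P(CO) = 0.0077 atm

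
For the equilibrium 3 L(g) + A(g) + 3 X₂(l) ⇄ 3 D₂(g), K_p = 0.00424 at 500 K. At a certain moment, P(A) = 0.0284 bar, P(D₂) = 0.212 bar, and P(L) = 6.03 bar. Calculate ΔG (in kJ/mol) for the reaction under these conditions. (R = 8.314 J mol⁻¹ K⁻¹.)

(X₂ is a pure liquid — omitted from Q_p.)
Q_p = P(D₂)³ / (P(L)³·P(A)) = (0.212)³ / ((6.03)³·(0.0284)) = 0.00153
ΔG = RT ln(Q_p/K_p) = (8.314 J mol⁻¹ K⁻¹)(500 K) × ln(0.00153/0.00424)
   = (4.157 kJ/mol)(-1.019) = -4.24 kJ/mol
ΔG < 0, so the forward reaction is spontaneous (proceeds forward).

ΔG = -4.24 kJ/mol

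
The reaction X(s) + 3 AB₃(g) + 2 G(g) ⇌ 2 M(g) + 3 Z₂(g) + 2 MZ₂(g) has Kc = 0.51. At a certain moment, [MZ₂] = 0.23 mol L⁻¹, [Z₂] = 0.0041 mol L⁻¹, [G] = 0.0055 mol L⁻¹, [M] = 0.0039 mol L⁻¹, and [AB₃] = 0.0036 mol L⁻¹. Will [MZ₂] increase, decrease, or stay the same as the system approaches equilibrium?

(X is a pure solid — omitted from Qc.)
Qc = [M]²·[Z₂]³·[MZ₂]² / ([AB₃]³·[G]²) = (0.0039)²·(0.0041)³·(0.23)² / ((0.0036)³·(0.0055)²) = 0.039
Qc = 0.039 < Kc = 0.51: net forward reaction.
MZ₂ is a product, so it increases.

increase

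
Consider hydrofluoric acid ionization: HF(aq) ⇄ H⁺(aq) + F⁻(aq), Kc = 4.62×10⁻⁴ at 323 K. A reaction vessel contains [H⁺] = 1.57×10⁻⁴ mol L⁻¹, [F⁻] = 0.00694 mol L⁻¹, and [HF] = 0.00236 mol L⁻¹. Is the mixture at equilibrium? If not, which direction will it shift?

yes, at equilibrium

Qc = [H⁺]·[F⁻] / [HF] = (1.57×10⁻⁴)·(0.00694) / (0.00236) = 4.62×10⁻⁴
Qc = 4.62×10⁻⁴ = Kc; the system is at equilibrium.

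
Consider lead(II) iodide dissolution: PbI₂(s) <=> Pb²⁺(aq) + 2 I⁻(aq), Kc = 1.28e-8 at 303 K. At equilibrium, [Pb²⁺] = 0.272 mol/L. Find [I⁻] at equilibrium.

(PbI₂ is a pure solid — omitted from Kc.)
At equilibrium, Kc = [Pb²⁺]·[I⁻]² = 1.28e-8.
(0.272)·([I⁻])² = 1.28e-8
[I⁻]² = 4.71e-8 ⇒ [I⁻] = 2.17e-4 mol/L

[I⁻] = 2.17e-4 mol/L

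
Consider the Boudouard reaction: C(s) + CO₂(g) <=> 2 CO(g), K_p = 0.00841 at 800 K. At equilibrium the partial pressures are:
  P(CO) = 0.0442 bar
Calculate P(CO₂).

(C is a pure solid — omitted from K_p.)
At equilibrium, K_p = P(CO)² / P(CO₂) = 0.00841.
(0.0442)² / (P(CO₂)) = 0.00841
P(CO₂) = 0.232 bar

P(CO₂) = 0.232 bar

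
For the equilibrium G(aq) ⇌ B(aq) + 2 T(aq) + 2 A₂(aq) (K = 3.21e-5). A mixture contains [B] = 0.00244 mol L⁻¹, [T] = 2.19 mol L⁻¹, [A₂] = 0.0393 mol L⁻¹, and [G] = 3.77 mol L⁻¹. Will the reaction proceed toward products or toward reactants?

to the right

Q = [B]·[T]²·[A₂]² / [G] = (0.00244)·(2.19)²·(0.0393)² / (3.77) = 4.79e-6
Q = 4.79e-6 < K = 3.21e-5, so the forward reaction proceeds.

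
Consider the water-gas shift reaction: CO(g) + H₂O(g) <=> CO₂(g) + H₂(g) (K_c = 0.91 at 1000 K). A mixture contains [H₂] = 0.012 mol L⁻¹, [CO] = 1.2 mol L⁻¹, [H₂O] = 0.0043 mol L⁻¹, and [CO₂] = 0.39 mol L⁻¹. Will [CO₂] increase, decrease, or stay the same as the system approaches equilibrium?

Q_c = [CO₂]·[H₂] / ([CO]·[H₂O]) = (0.39)·(0.012) / ((1.2)·(0.0043)) = 0.91
Q_c = 0.91 = K_c; the system is at equilibrium.

stay the same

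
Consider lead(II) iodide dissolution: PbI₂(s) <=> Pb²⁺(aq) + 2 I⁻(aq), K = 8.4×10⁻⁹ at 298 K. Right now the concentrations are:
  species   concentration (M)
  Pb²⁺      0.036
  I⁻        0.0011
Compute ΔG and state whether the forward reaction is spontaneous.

ΔG = 4.08 kJ/mol; the forward reaction is non-spontaneous

(PbI₂ is a pure solid — omitted from Q.)
Q = [Pb²⁺]·[I⁻]² = (0.036)·(0.0011)² = 4.36×10⁻⁸
ΔG = RT ln(Q/K) = (8.314 J mol⁻¹ K⁻¹)(298 K) × ln(4.36×10⁻⁸/8.4×10⁻⁹)
   = (2.478 kJ/mol)(1.647) = 4.08 kJ/mol
ΔG > 0, so the forward reaction is non-spontaneous (proceeds in reverse).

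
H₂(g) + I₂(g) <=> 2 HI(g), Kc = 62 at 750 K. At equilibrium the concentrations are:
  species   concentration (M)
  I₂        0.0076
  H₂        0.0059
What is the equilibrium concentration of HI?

At equilibrium, Kc = [HI]² / ([H₂]·[I₂]) = 62.
([HI])² / ((0.0059)·(0.0076)) = 62
[HI]² = 0.00278 ⇒ [HI] = 0.053 M

[HI] = 0.053 M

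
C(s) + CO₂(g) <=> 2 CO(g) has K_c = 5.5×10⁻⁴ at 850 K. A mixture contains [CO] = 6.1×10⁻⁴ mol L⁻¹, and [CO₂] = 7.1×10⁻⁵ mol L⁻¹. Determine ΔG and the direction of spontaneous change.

(C is a pure solid — omitted from Q_c.)
Q_c = [CO]² / [CO₂] = (6.1×10⁻⁴)² / (7.1×10⁻⁵) = 0.00524
ΔG = RT ln(Q_c/K_c) = (8.314 J mol⁻¹ K⁻¹)(850 K) × ln(0.00524/5.5×10⁻⁴)
   = (7.067 kJ/mol)(2.254) = 15.9 kJ/mol
ΔG > 0, so the forward reaction is non-spontaneous (proceeds in reverse).

ΔG = 15.9 kJ/mol; the forward reaction is non-spontaneous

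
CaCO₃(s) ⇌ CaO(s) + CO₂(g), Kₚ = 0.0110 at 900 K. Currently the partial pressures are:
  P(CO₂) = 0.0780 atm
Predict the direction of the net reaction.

(CaCO₃, CaO are pure solids — omitted from Qₚ.)
Qₚ = P(CO₂) = 0.0780
Qₚ = 0.0780 > Kₚ = 0.0110, so the reverse reaction proceeds.

toward reactants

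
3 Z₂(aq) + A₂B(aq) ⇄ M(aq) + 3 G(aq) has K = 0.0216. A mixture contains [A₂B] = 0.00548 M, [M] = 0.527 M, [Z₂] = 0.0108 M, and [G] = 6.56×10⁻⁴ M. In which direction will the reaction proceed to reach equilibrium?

at equilibrium

Q = [M]·[G]³ / ([Z₂]³·[A₂B]) = (0.527)·(6.56×10⁻⁴)³ / ((0.0108)³·(0.00548)) = 0.0216
Q = 0.0216 = K, so the system is already at equilibrium.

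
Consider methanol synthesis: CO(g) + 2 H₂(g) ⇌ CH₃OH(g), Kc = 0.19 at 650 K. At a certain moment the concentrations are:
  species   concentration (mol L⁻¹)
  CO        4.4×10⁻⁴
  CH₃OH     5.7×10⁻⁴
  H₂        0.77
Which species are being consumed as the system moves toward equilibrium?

CH₃OH (products)

Qc = [CH₃OH] / ([CO]·[H₂]²) = (5.7×10⁻⁴) / ((4.4×10⁻⁴)·(0.77)²) = 2.2
Qc = 2.2 > Kc = 0.19: net reverse reaction.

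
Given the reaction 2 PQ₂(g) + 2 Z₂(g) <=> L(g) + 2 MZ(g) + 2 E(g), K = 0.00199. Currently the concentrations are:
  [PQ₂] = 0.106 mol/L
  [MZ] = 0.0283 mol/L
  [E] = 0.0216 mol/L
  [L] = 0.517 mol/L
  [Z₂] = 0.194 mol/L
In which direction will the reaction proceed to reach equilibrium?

Q = [L]·[MZ]²·[E]² / ([PQ₂]²·[Z₂]²) = (0.517)·(0.0283)²·(0.0216)² / ((0.106)²·(0.194)²) = 4.57×10⁻⁴
Q = 4.57×10⁻⁴ < K = 0.00199, so the forward reaction proceeds.

toward products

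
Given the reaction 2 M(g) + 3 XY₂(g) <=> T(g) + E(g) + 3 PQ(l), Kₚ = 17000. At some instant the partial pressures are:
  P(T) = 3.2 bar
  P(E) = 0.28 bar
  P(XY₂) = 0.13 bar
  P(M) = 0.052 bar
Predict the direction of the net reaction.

(PQ is a pure liquid — omitted from Qₚ.)
Qₚ = P(T)·P(E) / (P(M)²·P(XY₂)³) = (3.2)·(0.28) / ((0.052)²·(0.13)³) = 1.5e5
Qₚ = 1.5e5 > Kₚ = 17000, so the reverse reaction proceeds.

to the left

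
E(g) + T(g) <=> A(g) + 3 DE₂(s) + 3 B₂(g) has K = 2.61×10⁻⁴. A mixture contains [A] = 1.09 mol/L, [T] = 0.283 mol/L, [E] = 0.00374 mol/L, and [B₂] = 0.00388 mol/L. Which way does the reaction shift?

(DE₂ is a pure solid — omitted from Q.)
Q = [A]·[B₂]³ / ([E]·[T]) = (1.09)·(0.00388)³ / ((0.00374)·(0.283)) = 6.02×10⁻⁵
Q = 6.02×10⁻⁵ < K = 2.61×10⁻⁴, so the forward reaction proceeds.

to the right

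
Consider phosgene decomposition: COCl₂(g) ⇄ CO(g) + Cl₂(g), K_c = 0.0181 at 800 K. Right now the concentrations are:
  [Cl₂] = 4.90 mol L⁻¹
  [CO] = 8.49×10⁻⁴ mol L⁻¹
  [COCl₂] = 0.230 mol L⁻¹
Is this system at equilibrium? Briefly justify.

Q_c = [CO]·[Cl₂] / [COCl₂] = (8.49×10⁻⁴)·(4.90) / (0.230) = 0.0181
Q_c = 0.0181 = K_c; the system is at equilibrium.

yes, at equilibrium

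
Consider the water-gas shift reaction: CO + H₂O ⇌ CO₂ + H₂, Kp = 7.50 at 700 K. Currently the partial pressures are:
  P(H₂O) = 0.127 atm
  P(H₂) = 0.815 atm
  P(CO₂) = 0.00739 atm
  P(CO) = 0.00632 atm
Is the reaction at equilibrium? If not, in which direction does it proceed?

Qp = P(CO₂)·P(H₂) / (P(CO)·P(H₂O)) = (0.00739)·(0.815) / ((0.00632)·(0.127)) = 7.50
Qp = 7.50 = Kp, so the system is already at equilibrium.

no net change (already at equilibrium)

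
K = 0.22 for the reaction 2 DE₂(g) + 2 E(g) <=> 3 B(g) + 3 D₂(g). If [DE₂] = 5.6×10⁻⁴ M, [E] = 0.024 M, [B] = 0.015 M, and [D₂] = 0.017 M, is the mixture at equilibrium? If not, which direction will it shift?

Q = [B]³·[D₂]³ / ([DE₂]²·[E]²) = (0.015)³·(0.017)³ / ((5.6×10⁻⁴)²·(0.024)²) = 0.092
Q = 0.092 < K = 0.22: net forward reaction.

no; Q < K, reaction proceeds forward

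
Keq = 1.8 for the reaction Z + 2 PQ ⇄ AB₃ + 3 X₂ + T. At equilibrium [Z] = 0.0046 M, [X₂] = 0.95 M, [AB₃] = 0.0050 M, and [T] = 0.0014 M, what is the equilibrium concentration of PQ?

[PQ] = 0.027 M

At equilibrium, Keq = [AB₃]·[X₂]³·[T] / ([Z]·[PQ]²) = 1.8.
(0.0050)·(0.95)³·(0.0014) / ((0.0046)·([PQ])²) = 1.8
[PQ]² = 7.25×10⁻⁴ ⇒ [PQ] = 0.027 M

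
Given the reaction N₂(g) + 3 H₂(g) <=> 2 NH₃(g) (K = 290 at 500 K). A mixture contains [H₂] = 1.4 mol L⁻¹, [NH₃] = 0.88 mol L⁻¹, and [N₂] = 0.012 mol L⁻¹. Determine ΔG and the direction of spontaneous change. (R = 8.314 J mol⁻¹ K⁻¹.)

Q = [NH₃]² / ([N₂]·[H₂]³) = (0.88)² / ((0.012)·(1.4)³) = 23.5
ΔG = RT ln(Q/K) = (8.314 J mol⁻¹ K⁻¹)(500 K) × ln(23.5/290)
   = (4.157 kJ/mol)(-2.513) = -10.4 kJ/mol
ΔG < 0, so the forward reaction is spontaneous (proceeds forward).

ΔG = -10.4 kJ/mol; the forward reaction is spontaneous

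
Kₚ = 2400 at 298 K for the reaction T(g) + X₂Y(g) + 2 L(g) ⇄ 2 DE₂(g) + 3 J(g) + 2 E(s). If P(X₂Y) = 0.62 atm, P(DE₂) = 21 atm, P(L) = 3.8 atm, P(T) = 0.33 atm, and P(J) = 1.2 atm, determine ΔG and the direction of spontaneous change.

ΔG = -5.53 kJ/mol; the forward reaction is spontaneous

(E is a pure solid — omitted from Qₚ.)
Qₚ = P(DE₂)²·P(J)³ / (P(T)·P(X₂Y)·P(L)²) = (21)²·(1.2)³ / ((0.33)·(0.62)·(3.8)²) = 258
ΔG = RT ln(Qₚ/Kₚ) = (8.314 J mol⁻¹ K⁻¹)(298 K) × ln(258/2400)
   = (2.478 kJ/mol)(-2.230) = -5.53 kJ/mol
ΔG < 0, so the forward reaction is spontaneous (proceeds forward).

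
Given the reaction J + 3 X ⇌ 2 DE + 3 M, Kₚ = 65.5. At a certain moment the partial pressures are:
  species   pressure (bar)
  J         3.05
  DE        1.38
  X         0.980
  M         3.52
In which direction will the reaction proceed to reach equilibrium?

in the forward direction

Qₚ = P(DE)²·P(M)³ / (P(J)·P(X)³) = (1.38)²·(3.52)³ / ((3.05)·(0.980)³) = 28.9
Qₚ = 28.9 < Kₚ = 65.5, so the forward reaction proceeds.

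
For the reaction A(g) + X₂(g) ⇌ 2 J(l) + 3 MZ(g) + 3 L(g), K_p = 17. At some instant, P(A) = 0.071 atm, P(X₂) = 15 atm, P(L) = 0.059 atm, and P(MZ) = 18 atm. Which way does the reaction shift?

(J is a pure liquid — omitted from Q_p.)
Q_p = P(MZ)³·P(L)³ / (P(A)·P(X₂)) = (18)³·(0.059)³ / ((0.071)·(15)) = 1.1
Q_p = 1.1 < K_p = 17, so the forward reaction proceeds.

forward (toward products)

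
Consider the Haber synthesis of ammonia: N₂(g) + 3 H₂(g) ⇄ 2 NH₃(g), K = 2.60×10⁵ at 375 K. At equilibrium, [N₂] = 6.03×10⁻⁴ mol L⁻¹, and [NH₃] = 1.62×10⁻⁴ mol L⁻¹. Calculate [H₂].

At equilibrium, K = [NH₃]² / ([N₂]·[H₂]³) = 2.60×10⁵.
(1.62×10⁻⁴)² / ((6.03×10⁻⁴)·([H₂])³) = 2.60×10⁵
[H₂]³ = 1.67×10⁻¹⁰ ⇒ [H₂] = 5.51×10⁻⁴ mol L⁻¹

[H₂] = 5.51×10⁻⁴ mol L⁻¹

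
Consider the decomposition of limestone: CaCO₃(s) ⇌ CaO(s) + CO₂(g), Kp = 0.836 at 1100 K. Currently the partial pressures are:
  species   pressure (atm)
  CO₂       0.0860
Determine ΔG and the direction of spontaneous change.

(CaCO₃, CaO are pure solids — omitted from Qp.)
Qp = P(CO₂) = 0.0860
ΔG = RT ln(Qp/Kp) = (8.314 J mol⁻¹ K⁻¹)(1100 K) × ln(0.0860/0.836)
   = (9.145 kJ/mol)(-2.274) = -20.8 kJ/mol
ΔG < 0, so the forward reaction is spontaneous (proceeds forward).

ΔG = -20.8 kJ/mol; the forward reaction is spontaneous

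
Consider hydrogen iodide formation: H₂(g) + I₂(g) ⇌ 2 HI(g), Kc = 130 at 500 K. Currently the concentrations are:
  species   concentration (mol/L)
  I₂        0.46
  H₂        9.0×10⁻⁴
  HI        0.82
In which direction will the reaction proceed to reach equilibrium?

Qc = [HI]² / ([H₂]·[I₂]) = (0.82)² / ((9.0×10⁻⁴)·(0.46)) = 1600
Qc = 1600 > Kc = 130, so the reverse reaction proceeds.

to the left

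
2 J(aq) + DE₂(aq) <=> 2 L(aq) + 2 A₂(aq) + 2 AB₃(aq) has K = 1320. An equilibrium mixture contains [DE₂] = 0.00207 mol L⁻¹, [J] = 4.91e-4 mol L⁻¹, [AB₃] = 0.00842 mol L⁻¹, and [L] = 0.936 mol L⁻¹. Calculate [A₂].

[A₂] = 0.103 mol L⁻¹

At equilibrium, K = [L]²·[A₂]²·[AB₃]² / ([J]²·[DE₂]) = 1320.
(0.936)²·([A₂])²·(0.00842)² / ((4.91e-4)²·(0.00207)) = 1320
[A₂]² = 0.0106 ⇒ [A₂] = 0.103 mol L⁻¹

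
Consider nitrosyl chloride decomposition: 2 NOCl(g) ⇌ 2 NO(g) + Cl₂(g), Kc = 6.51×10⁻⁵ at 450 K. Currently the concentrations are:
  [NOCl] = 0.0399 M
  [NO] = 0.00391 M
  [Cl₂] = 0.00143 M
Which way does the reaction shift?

to the right

Qc = [NO]²·[Cl₂] / [NOCl]² = (0.00391)²·(0.00143) / (0.0399)² = 1.37×10⁻⁵
Qc = 1.37×10⁻⁵ < Kc = 6.51×10⁻⁵, so the forward reaction proceeds.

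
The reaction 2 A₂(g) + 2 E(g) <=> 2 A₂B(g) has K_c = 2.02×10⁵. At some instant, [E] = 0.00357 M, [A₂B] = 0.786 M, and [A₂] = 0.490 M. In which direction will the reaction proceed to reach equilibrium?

Q_c = [A₂B]² / ([A₂]²·[E]²) = (0.786)² / ((0.490)²·(0.00357)²) = 2.02×10⁵
Q_c = 2.02×10⁵ = K_c, so the system is already at equilibrium.

no net change (already at equilibrium)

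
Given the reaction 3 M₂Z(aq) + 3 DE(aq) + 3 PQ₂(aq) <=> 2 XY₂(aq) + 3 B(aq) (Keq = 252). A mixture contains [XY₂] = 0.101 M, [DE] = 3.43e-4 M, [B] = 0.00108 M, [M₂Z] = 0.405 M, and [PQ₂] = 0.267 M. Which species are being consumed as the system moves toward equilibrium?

Q = [XY₂]²·[B]³ / ([M₂Z]³·[DE]³·[PQ₂]³) = (0.101)²·(0.00108)³ / ((0.405)³·(3.43e-4)³·(0.267)³) = 252
Q = 252 = Keq; the system is at equilibrium.

none (at equilibrium)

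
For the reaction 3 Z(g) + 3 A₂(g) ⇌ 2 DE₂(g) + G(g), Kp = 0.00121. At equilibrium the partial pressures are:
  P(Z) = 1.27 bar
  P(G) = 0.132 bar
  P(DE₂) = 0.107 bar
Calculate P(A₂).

At equilibrium, Kp = P(DE₂)²·P(G) / (P(Z)³·P(A₂)³) = 0.00121.
(0.107)²·(0.132) / ((1.27)³·(P(A₂))³) = 0.00121
P(A₂)³ = 0.610 ⇒ P(A₂) = 0.848 bar

P(A₂) = 0.848 bar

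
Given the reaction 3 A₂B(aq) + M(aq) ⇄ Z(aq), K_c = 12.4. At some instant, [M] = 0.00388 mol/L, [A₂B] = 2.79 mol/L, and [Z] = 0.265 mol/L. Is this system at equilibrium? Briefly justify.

Q_c = [Z] / ([A₂B]³·[M]) = (0.265) / ((2.79)³·(0.00388)) = 3.14
Q_c = 3.14 < K_c = 12.4: net forward reaction.

no; Q < K, reaction proceeds forward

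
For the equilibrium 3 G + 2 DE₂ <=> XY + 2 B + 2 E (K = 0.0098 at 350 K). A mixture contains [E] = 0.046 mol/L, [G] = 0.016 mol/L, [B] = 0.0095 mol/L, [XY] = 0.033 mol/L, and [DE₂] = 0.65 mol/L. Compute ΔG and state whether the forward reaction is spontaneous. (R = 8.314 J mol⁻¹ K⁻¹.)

ΔG = -2.88 kJ/mol; the forward reaction is spontaneous

Q = [XY]·[B]²·[E]² / ([G]³·[DE₂]²) = (0.033)·(0.0095)²·(0.046)² / ((0.016)³·(0.65)²) = 0.00364
ΔG = RT ln(Q/K) = (8.314 J mol⁻¹ K⁻¹)(350 K) × ln(0.00364/0.0098)
   = (2.910 kJ/mol)(-0.9904) = -2.88 kJ/mol
ΔG < 0, so the forward reaction is spontaneous (proceeds forward).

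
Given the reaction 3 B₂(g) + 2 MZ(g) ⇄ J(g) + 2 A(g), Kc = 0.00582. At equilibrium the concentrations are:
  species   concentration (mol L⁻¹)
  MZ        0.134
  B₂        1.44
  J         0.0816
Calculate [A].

[A] = 0.0618 mol L⁻¹

At equilibrium, Kc = [J]·[A]² / ([B₂]³·[MZ]²) = 0.00582.
(0.0816)·([A])² / ((1.44)³·(0.134)²) = 0.00582
[A]² = 0.00382 ⇒ [A] = 0.0618 mol L⁻¹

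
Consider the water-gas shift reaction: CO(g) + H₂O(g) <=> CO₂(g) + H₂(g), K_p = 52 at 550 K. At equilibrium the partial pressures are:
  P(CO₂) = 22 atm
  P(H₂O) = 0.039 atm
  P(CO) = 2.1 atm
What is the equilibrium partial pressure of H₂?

P(H₂) = 0.19 atm

At equilibrium, K_p = P(CO₂)·P(H₂) / (P(CO)·P(H₂O)) = 52.
(22)·(P(H₂)) / ((2.1)·(0.039)) = 52
P(H₂) = 0.194 = 0.19 atm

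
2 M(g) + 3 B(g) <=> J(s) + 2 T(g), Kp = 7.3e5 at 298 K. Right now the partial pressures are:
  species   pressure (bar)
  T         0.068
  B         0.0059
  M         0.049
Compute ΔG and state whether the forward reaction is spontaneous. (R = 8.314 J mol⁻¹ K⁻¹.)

ΔG = 6.33 kJ/mol; the forward reaction is non-spontaneous

(J is a pure solid — omitted from Qp.)
Qp = P(T)² / (P(M)²·P(B)³) = (0.068)² / ((0.049)²·(0.0059)³) = 9.38e6
ΔG = RT ln(Qp/Kp) = (8.314 J mol⁻¹ K⁻¹)(298 K) × ln(9.38e6/7.3e5)
   = (2.478 kJ/mol)(2.553) = 6.33 kJ/mol
ΔG > 0, so the forward reaction is non-spontaneous (proceeds in reverse).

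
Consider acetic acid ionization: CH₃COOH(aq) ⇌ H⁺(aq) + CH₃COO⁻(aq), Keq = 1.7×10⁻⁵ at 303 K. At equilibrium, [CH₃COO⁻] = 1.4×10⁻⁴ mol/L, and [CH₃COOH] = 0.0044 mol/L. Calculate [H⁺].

[H⁺] = 5.3×10⁻⁴ mol/L

At equilibrium, Keq = [H⁺]·[CH₃COO⁻] / [CH₃COOH] = 1.7×10⁻⁵.
([H⁺])·(1.4×10⁻⁴) / (0.0044) = 1.7×10⁻⁵
[H⁺] = 5.34×10⁻⁴ = 5.3×10⁻⁴ mol/L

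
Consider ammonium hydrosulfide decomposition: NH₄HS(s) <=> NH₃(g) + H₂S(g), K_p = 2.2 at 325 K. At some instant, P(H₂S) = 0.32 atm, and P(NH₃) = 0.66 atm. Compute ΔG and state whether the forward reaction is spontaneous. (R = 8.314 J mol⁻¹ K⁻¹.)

ΔG = -6.33 kJ/mol; the forward reaction is spontaneous

(NH₄HS is a pure solid — omitted from Q_p.)
Q_p = P(NH₃)·P(H₂S) = (0.66)·(0.32) = 0.211
ΔG = RT ln(Q_p/K_p) = (8.314 J mol⁻¹ K⁻¹)(325 K) × ln(0.211/2.2)
   = (2.702 kJ/mol)(-2.344) = -6.33 kJ/mol
ΔG < 0, so the forward reaction is spontaneous (proceeds forward).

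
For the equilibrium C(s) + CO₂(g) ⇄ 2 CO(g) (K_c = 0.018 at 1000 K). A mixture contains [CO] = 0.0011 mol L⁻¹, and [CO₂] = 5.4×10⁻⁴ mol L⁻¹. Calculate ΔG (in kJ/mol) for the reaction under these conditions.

ΔG = -17.3 kJ/mol

(C is a pure solid — omitted from Q_c.)
Q_c = [CO]² / [CO₂] = (0.0011)² / (5.4×10⁻⁴) = 0.00224
ΔG = RT ln(Q_c/K_c) = (8.314 J mol⁻¹ K⁻¹)(1000 K) × ln(0.00224/0.018)
   = (8.314 kJ/mol)(-2.084) = -17.3 kJ/mol
ΔG < 0, so the forward reaction is spontaneous (proceeds forward).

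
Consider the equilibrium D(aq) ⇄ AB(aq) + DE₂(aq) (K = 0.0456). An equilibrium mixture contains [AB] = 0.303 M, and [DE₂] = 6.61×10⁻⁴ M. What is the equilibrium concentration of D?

At equilibrium, K = [AB]·[DE₂] / [D] = 0.0456.
(0.303)·(6.61×10⁻⁴) / ([D]) = 0.0456
[D] = 0.00439 M

[D] = 0.00439 M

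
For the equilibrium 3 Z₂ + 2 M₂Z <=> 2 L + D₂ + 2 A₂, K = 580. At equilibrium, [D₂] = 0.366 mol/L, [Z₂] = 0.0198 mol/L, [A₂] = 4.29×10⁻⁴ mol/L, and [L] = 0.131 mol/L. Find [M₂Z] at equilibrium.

[M₂Z] = 5.07×10⁻⁴ mol/L

At equilibrium, K = [L]²·[D₂]·[A₂]² / ([Z₂]³·[M₂Z]²) = 580.
(0.131)²·(0.366)·(4.29×10⁻⁴)² / ((0.0198)³·([M₂Z])²) = 580
[M₂Z]² = 2.57×10⁻⁷ ⇒ [M₂Z] = 5.07×10⁻⁴ mol/L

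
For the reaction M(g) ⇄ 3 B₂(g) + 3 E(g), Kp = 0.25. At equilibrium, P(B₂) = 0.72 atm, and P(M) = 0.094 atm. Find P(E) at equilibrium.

At equilibrium, Kp = P(B₂)³·P(E)³ / P(M) = 0.25.
(0.72)³·(P(E))³ / (0.094) = 0.25
P(E)³ = 0.0630 ⇒ P(E) = 0.40 atm

P(E) = 0.40 atm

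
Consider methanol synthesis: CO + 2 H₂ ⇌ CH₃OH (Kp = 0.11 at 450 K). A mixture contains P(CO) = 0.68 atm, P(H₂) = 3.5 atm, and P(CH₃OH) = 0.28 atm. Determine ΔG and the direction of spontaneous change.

ΔG = -4.44 kJ/mol; the forward reaction is spontaneous

Qp = P(CH₃OH) / (P(CO)·P(H₂)²) = (0.28) / ((0.68)·(3.5)²) = 0.0336
ΔG = RT ln(Qp/Kp) = (8.314 J mol⁻¹ K⁻¹)(450 K) × ln(0.0336/0.11)
   = (3.741 kJ/mol)(-1.186) = -4.44 kJ/mol
ΔG < 0, so the forward reaction is spontaneous (proceeds forward).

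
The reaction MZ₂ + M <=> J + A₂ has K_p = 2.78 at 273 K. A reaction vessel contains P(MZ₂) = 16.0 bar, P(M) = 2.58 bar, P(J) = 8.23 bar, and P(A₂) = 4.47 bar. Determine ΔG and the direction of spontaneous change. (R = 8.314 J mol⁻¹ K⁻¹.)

Q_p = P(J)·P(A₂) / (P(MZ₂)·P(M)) = (8.23)·(4.47) / ((16.0)·(2.58)) = 0.891
ΔG = RT ln(Q_p/K_p) = (8.314 J mol⁻¹ K⁻¹)(273 K) × ln(0.891/2.78)
   = (2.270 kJ/mol)(-1.138) = -2.58 kJ/mol
ΔG < 0, so the forward reaction is spontaneous (proceeds forward).

ΔG = -2.58 kJ/mol; the forward reaction is spontaneous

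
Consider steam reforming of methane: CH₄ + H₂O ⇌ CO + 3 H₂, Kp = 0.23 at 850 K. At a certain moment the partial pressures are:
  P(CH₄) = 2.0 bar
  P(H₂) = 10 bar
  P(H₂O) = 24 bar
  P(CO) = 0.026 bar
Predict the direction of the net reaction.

reverse (toward reactants)

Qp = P(CO)·P(H₂)³ / (P(CH₄)·P(H₂O)) = (0.026)·(10)³ / ((2.0)·(24)) = 0.54
Qp = 0.54 > Kp = 0.23, so the reverse reaction proceeds.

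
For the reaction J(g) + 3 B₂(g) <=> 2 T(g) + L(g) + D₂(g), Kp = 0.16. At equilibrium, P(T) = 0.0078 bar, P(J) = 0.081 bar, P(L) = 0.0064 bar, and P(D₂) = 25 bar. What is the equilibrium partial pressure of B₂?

At equilibrium, Kp = P(T)²·P(L)·P(D₂) / (P(J)·P(B₂)³) = 0.16.
(0.0078)²·(0.0064)·(25) / ((0.081)·(P(B₂))³) = 0.16
P(B₂)³ = 7.51×10⁻⁴ ⇒ P(B₂) = 0.091 bar

P(B₂) = 0.091 bar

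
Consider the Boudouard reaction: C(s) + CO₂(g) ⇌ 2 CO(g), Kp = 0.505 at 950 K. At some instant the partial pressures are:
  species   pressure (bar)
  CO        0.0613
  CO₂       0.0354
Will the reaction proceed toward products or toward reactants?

(C is a pure solid — omitted from Qp.)
Qp = P(CO)² / P(CO₂) = (0.0613)² / (0.0354) = 0.106
Qp = 0.106 < Kp = 0.505, so the forward reaction proceeds.

forward (toward products)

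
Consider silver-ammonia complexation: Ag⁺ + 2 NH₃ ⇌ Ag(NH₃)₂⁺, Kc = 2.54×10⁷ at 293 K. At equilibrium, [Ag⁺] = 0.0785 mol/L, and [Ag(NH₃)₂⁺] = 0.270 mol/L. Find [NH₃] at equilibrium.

At equilibrium, Kc = [Ag(NH₃)₂⁺] / ([Ag⁺]·[NH₃]²) = 2.54×10⁷.
(0.270) / ((0.0785)·([NH₃])²) = 2.54×10⁷
[NH₃]² = 1.35×10⁻⁷ ⇒ [NH₃] = 3.68×10⁻⁴ mol/L

[NH₃] = 3.68×10⁻⁴ mol/L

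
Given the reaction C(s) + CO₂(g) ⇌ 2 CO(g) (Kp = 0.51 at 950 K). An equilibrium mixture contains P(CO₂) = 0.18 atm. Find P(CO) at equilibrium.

(C is a pure solid — omitted from Kp.)
At equilibrium, Kp = P(CO)² / P(CO₂) = 0.51.
(P(CO))² / (0.18) = 0.51
P(CO)² = 0.0918 ⇒ P(CO) = 0.30 atm

P(CO) = 0.30 atm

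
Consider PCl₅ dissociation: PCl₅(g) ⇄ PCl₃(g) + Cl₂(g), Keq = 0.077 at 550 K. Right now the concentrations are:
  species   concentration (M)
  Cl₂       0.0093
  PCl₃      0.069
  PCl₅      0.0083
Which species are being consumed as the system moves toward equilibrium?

none (at equilibrium)

Q = [PCl₃]·[Cl₂] / [PCl₅] = (0.069)·(0.0093) / (0.0083) = 0.077
Q = 0.077 = Keq; the system is at equilibrium.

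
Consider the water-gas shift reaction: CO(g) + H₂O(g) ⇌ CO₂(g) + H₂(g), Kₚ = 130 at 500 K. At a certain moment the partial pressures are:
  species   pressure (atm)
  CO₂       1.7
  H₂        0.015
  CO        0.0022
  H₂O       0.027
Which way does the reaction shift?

Qₚ = P(CO₂)·P(H₂) / (P(CO)·P(H₂O)) = (1.7)·(0.015) / ((0.0022)·(0.027)) = 430
Qₚ = 430 > Kₚ = 130, so the reverse reaction proceeds.

reverse (toward reactants)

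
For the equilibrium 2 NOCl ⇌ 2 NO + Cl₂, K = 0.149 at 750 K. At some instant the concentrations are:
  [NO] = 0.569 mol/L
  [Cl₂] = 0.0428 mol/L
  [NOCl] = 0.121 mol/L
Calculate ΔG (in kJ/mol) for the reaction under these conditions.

ΔG = 11.5 kJ/mol

Q = [NO]²·[Cl₂] / [NOCl]² = (0.569)²·(0.0428) / (0.121)² = 0.946
ΔG = RT ln(Q/K) = (8.314 J mol⁻¹ K⁻¹)(750 K) × ln(0.946/0.149)
   = (6.236 kJ/mol)(1.848) = 11.5 kJ/mol
ΔG > 0, so the forward reaction is non-spontaneous (proceeds in reverse).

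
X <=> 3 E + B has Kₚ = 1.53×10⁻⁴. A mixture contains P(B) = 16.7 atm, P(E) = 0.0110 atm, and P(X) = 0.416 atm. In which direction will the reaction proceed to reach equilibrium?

toward products

Qₚ = P(E)³·P(B) / P(X) = (0.0110)³·(16.7) / (0.416) = 5.34×10⁻⁵
Qₚ = 5.34×10⁻⁵ < Kₚ = 1.53×10⁻⁴, so the forward reaction proceeds.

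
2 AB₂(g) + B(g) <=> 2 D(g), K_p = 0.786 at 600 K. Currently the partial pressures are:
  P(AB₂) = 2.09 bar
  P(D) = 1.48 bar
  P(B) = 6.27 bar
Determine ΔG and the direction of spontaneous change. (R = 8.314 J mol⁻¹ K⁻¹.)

ΔG = -11.4 kJ/mol; the forward reaction is spontaneous

Q_p = P(D)² / (P(AB₂)²·P(B)) = (1.48)² / ((2.09)²·(6.27)) = 0.0800
ΔG = RT ln(Q_p/K_p) = (8.314 J mol⁻¹ K⁻¹)(600 K) × ln(0.0800/0.786)
   = (4.988 kJ/mol)(-2.285) = -11.4 kJ/mol
ΔG < 0, so the forward reaction is spontaneous (proceeds forward).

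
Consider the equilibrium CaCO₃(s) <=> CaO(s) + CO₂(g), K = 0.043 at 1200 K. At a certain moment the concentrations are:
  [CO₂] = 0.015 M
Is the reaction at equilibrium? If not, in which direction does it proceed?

forward (toward products)

(CaCO₃, CaO are pure solids — omitted from Q.)
Q = [CO₂] = 0.015
Q = 0.015 < K = 0.043, so the forward reaction proceeds.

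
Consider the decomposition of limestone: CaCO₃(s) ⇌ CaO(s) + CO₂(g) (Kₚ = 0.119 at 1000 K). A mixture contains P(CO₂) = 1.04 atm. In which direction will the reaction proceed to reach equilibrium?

reverse (toward reactants)

(CaCO₃, CaO are pure solids — omitted from Qₚ.)
Qₚ = P(CO₂) = 1.04
Qₚ = 1.04 > Kₚ = 0.119, so the reverse reaction proceeds.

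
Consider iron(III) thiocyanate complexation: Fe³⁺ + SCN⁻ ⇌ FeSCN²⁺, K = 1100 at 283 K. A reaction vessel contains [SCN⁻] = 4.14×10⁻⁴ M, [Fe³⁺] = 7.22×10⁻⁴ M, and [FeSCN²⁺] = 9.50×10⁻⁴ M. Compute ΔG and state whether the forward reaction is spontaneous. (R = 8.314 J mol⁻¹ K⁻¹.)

Q = [FeSCN²⁺] / ([Fe³⁺]·[SCN⁻]) = (9.50×10⁻⁴) / ((7.22×10⁻⁴)·(4.14×10⁻⁴)) = 3180
ΔG = RT ln(Q/K) = (8.314 J mol⁻¹ K⁻¹)(283 K) × ln(3180/1100)
   = (2.353 kJ/mol)(1.062) = 2.50 kJ/mol
ΔG > 0, so the forward reaction is non-spontaneous (proceeds in reverse).

ΔG = 2.50 kJ/mol; the forward reaction is non-spontaneous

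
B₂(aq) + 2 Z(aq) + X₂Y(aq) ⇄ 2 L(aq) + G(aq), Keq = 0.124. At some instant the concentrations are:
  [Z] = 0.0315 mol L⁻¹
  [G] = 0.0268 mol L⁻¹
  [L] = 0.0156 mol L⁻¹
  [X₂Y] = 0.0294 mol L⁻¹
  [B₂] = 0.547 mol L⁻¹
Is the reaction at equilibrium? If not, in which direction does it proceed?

to the left

Q = [L]²·[G] / ([B₂]·[Z]²·[X₂Y]) = (0.0156)²·(0.0268) / ((0.547)·(0.0315)²·(0.0294)) = 0.409
Q = 0.409 > Keq = 0.124, so the reverse reaction proceeds.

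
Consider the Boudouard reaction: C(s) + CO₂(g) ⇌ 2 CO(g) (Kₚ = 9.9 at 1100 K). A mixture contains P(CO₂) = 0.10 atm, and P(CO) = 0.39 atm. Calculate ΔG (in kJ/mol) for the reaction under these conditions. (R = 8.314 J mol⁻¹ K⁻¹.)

(C is a pure solid — omitted from Qₚ.)
Qₚ = P(CO)² / P(CO₂) = (0.39)² / (0.10) = 1.52
ΔG = RT ln(Qₚ/Kₚ) = (8.314 J mol⁻¹ K⁻¹)(1100 K) × ln(1.52/9.9)
   = (9.145 kJ/mol)(-1.874) = -17.1 kJ/mol
ΔG < 0, so the forward reaction is spontaneous (proceeds forward).

ΔG = -17.1 kJ/mol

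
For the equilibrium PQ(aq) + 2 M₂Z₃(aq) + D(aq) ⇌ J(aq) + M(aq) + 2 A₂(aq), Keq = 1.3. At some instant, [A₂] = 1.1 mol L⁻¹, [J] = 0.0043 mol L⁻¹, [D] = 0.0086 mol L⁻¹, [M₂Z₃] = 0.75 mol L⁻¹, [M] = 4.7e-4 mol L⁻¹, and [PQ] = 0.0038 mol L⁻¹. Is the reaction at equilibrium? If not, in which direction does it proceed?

forward (toward products)

Q = [J]·[M]·[A₂]² / ([PQ]·[M₂Z₃]²·[D]) = (0.0043)·(4.7e-4)·(1.1)² / ((0.0038)·(0.75)²·(0.0086)) = 0.13
Q = 0.13 < Keq = 1.3, so the forward reaction proceeds.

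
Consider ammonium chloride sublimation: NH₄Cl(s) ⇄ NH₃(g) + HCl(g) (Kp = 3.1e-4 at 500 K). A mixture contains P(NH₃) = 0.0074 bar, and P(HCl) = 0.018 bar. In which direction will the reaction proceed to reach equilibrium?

(NH₄Cl is a pure solid — omitted from Qp.)
Qp = P(NH₃)·P(HCl) = (0.0074)·(0.018) = 1.3e-4
Qp = 1.3e-4 < Kp = 3.1e-4, so the forward reaction proceeds.

to the right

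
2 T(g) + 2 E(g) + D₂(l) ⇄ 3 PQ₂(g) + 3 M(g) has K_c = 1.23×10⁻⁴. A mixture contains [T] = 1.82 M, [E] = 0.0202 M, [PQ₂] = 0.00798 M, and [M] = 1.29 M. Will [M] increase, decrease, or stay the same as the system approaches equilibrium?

(D₂ is a pure liquid — omitted from Q_c.)
Q_c = [PQ₂]³·[M]³ / ([T]²·[E]²) = (0.00798)³·(1.29)³ / ((1.82)²·(0.0202)²) = 8.07×10⁻⁴
Q_c = 8.07×10⁻⁴ > K_c = 1.23×10⁻⁴: net reverse reaction.
M is a product, so it decreases.

decrease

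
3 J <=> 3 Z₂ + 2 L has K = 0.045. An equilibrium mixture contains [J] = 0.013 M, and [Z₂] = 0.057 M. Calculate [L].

At equilibrium, K = [Z₂]³·[L]² / [J]³ = 0.045.
(0.057)³·([L])² / (0.013)³ = 0.045
[L]² = 5.34e-4 ⇒ [L] = 0.023 M

[L] = 0.023 M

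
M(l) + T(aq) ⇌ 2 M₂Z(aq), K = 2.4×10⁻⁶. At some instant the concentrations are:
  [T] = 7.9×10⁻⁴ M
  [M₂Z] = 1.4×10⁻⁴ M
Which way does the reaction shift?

(M is a pure liquid — omitted from Q.)
Q = [M₂Z]² / [T] = (1.4×10⁻⁴)² / (7.9×10⁻⁴) = 2.5×10⁻⁵
Q = 2.5×10⁻⁵ > K = 2.4×10⁻⁶, so the reverse reaction proceeds.

toward reactants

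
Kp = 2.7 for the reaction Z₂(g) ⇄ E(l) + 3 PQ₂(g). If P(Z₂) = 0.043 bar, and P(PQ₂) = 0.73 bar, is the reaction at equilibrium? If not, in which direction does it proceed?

(E is a pure liquid — omitted from Qp.)
Qp = P(PQ₂)³ / P(Z₂) = (0.73)³ / (0.043) = 9.0
Qp = 9.0 > Kp = 2.7, so the reverse reaction proceeds.

to the left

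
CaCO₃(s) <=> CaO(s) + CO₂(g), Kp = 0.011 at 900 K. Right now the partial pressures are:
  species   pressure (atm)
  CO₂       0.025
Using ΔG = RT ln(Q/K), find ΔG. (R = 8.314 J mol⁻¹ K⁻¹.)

ΔG = 6.14 kJ/mol

(CaCO₃, CaO are pure solids — omitted from Qp.)
Qp = P(CO₂) = 0.0250
ΔG = RT ln(Qp/Kp) = (8.314 J mol⁻¹ K⁻¹)(900 K) × ln(0.0250/0.011)
   = (7.483 kJ/mol)(0.8210) = 6.14 kJ/mol
ΔG > 0, so the forward reaction is non-spontaneous (proceeds in reverse).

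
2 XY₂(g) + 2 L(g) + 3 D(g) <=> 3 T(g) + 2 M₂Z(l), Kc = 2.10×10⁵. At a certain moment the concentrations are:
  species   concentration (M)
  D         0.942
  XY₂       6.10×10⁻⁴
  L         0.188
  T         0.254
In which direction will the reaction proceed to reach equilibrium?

to the left

(M₂Z is a pure liquid — omitted from Qc.)
Qc = [T]³ / ([XY₂]²·[L]²·[D]³) = (0.254)³ / ((6.10×10⁻⁴)²·(0.188)²·(0.942)³) = 1.49×10⁶
Qc = 1.49×10⁶ > Kc = 2.10×10⁵, so the reverse reaction proceeds.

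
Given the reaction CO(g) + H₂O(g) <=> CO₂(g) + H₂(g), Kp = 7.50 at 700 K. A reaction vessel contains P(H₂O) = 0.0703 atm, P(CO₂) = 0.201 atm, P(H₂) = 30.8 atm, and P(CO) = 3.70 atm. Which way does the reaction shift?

to the left

Qp = P(CO₂)·P(H₂) / (P(CO)·P(H₂O)) = (0.201)·(30.8) / ((3.70)·(0.0703)) = 23.8
Qp = 23.8 > Kp = 7.50, so the reverse reaction proceeds.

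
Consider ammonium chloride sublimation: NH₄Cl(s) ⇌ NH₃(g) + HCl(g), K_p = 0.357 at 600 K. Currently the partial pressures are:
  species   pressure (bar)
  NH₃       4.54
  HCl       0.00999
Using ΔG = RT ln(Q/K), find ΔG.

(NH₄Cl is a pure solid — omitted from Q_p.)
Q_p = P(NH₃)·P(HCl) = (4.54)·(0.00999) = 0.0454
ΔG = RT ln(Q_p/K_p) = (8.314 J mol⁻¹ K⁻¹)(600 K) × ln(0.0454/0.357)
   = (4.988 kJ/mol)(-2.062) = -10.3 kJ/mol
ΔG < 0, so the forward reaction is spontaneous (proceeds forward).

ΔG = -10.3 kJ/mol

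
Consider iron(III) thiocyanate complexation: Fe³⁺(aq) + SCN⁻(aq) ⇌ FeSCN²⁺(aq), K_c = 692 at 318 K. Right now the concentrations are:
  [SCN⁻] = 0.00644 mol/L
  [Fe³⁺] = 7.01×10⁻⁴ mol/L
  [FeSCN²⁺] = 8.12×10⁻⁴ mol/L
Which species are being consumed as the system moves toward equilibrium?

Q_c = [FeSCN²⁺] / ([Fe³⁺]·[SCN⁻]) = (8.12×10⁻⁴) / ((7.01×10⁻⁴)·(0.00644)) = 180
Q_c = 180 < K_c = 692: net forward reaction.

Fe³⁺, SCN⁻ (reactants)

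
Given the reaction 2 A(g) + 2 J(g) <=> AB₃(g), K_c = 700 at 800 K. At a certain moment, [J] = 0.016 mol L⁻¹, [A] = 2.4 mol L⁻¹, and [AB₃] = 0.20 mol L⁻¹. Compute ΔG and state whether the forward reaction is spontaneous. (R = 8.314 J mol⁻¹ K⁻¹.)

ΔG = -10.9 kJ/mol; the forward reaction is spontaneous

Q_c = [AB₃] / ([A]²·[J]²) = (0.20) / ((2.4)²·(0.016)²) = 136
ΔG = RT ln(Q_c/K_c) = (8.314 J mol⁻¹ K⁻¹)(800 K) × ln(136/700)
   = (6.651 kJ/mol)(-1.638) = -10.9 kJ/mol
ΔG < 0, so the forward reaction is spontaneous (proceeds forward).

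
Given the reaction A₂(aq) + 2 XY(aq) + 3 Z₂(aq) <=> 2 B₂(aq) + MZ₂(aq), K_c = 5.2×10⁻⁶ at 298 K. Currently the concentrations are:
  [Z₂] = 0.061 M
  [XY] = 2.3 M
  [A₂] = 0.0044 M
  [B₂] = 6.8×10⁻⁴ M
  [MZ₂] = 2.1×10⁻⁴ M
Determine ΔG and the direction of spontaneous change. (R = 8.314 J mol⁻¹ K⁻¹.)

ΔG = 3.13 kJ/mol; the forward reaction is non-spontaneous

Q_c = [B₂]²·[MZ₂] / ([A₂]·[XY]²·[Z₂]³) = (6.8×10⁻⁴)²·(2.1×10⁻⁴) / ((0.0044)·(2.3)²·(0.061)³) = 1.84×10⁻⁵
ΔG = RT ln(Q_c/K_c) = (8.314 J mol⁻¹ K⁻¹)(298 K) × ln(1.84×10⁻⁵/5.2×10⁻⁶)
   = (2.478 kJ/mol)(1.264) = 3.13 kJ/mol
ΔG > 0, so the forward reaction is non-spontaneous (proceeds in reverse).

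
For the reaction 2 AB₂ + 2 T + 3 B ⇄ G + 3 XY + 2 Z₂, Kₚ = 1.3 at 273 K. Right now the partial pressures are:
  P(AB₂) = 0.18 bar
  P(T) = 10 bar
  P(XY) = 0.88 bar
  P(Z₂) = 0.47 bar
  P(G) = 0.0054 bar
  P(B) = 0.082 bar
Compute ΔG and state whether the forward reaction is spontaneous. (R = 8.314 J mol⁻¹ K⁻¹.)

Qₚ = P(G)·P(XY)³·P(Z₂)² / (P(AB₂)²·P(T)²·P(B)³) = (0.0054)·(0.88)³·(0.47)² / ((0.18)²·(10)²·(0.082)³) = 0.455
ΔG = RT ln(Qₚ/Kₚ) = (8.314 J mol⁻¹ K⁻¹)(273 K) × ln(0.455/1.3)
   = (2.270 kJ/mol)(-1.050) = -2.38 kJ/mol
ΔG < 0, so the forward reaction is spontaneous (proceeds forward).

ΔG = -2.38 kJ/mol; the forward reaction is spontaneous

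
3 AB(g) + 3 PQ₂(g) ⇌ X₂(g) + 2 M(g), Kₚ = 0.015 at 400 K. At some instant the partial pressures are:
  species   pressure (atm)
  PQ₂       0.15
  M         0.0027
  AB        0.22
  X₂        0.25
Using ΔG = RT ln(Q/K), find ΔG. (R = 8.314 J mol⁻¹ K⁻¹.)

Qₚ = P(X₂)·P(M)² / (P(AB)³·P(PQ₂)³) = (0.25)·(0.0027)² / ((0.22)³·(0.15)³) = 0.0507
ΔG = RT ln(Qₚ/Kₚ) = (8.314 J mol⁻¹ K⁻¹)(400 K) × ln(0.0507/0.015)
   = (3.326 kJ/mol)(1.218) = 4.05 kJ/mol
ΔG > 0, so the forward reaction is non-spontaneous (proceeds in reverse).

ΔG = 4.05 kJ/mol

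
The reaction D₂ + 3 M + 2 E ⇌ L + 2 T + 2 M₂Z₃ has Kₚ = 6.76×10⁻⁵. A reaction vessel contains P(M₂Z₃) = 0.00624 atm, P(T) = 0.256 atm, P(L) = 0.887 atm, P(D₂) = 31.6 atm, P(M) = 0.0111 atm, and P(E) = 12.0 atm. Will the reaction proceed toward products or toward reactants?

Qₚ = P(L)·P(T)²·P(M₂Z₃)² / (P(D₂)·P(M)³·P(E)²) = (0.887)·(0.256)²·(0.00624)² / ((31.6)·(0.0111)³·(12.0)²) = 3.64×10⁻⁴
Qₚ = 3.64×10⁻⁴ > Kₚ = 6.76×10⁻⁵, so the reverse reaction proceeds.

reverse (toward reactants)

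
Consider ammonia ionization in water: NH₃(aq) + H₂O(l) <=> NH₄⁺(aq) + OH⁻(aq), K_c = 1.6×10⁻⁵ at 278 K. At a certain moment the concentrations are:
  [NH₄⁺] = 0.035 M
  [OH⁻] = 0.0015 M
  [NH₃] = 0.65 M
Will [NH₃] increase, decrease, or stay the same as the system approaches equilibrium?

(H₂O is a pure liquid — omitted from Q_c.)
Q_c = [NH₄⁺]·[OH⁻] / [NH₃] = (0.035)·(0.0015) / (0.65) = 8.1×10⁻⁵
Q_c = 8.1×10⁻⁵ > K_c = 1.6×10⁻⁵: net reverse reaction.
NH₃ is a reactant, so it increases.

increase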